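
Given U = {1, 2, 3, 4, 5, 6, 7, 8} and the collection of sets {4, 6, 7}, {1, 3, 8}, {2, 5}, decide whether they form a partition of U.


A partition requires: (1) non-empty parts, (2) pairwise disjoint, (3) union = U
Parts: {4, 6, 7}, {1, 3, 8}, {2, 5}
Union of parts: {1, 2, 3, 4, 5, 6, 7, 8}
U = {1, 2, 3, 4, 5, 6, 7, 8}
All non-empty? True
Pairwise disjoint? True
Covers U? True

Yes, valid partition


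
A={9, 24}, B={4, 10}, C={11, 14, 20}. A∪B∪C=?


A ∪ B = {4, 9, 10, 24}
(A ∪ B) ∪ C = {4, 9, 10, 11, 14, 20, 24}

A ∪ B ∪ C = {4, 9, 10, 11, 14, 20, 24}


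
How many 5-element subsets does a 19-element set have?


C(n,k) = n! / (k!(n-k)!)
C(19,5) = 19! / (5!14!)
= 11628

C(19,5) = 11628


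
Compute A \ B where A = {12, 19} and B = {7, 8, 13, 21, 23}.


A \ B = elements in A but not in B
A = {12, 19}
B = {7, 8, 13, 21, 23}
Remove from A any elements in B
A \ B = {12, 19}

A \ B = {12, 19}


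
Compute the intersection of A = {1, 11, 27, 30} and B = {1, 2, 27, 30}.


A ∩ B = elements in both A and B
A = {1, 11, 27, 30}
B = {1, 2, 27, 30}
A ∩ B = {1, 27, 30}

A ∩ B = {1, 27, 30}


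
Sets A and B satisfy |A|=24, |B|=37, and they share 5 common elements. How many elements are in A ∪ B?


|A ∪ B| = |A| + |B| - |A ∩ B|
= 24 + 37 - 5
= 56

|A ∪ B| = 56


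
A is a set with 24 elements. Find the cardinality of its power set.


Number of subsets = 2^n
= 2^24
= 16777216

|P(A)| = 16777216


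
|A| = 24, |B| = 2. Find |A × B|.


|A × B| = |A| × |B|
= 24 × 2
= 48

|A × B| = 48


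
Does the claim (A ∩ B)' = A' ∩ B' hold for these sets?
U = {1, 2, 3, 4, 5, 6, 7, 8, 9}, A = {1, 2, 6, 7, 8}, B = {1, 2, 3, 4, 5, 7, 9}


LHS: A ∩ B = {1, 2, 7}
(A ∩ B)' = U \ (A ∩ B) = {3, 4, 5, 6, 8, 9}
A' = {3, 4, 5, 9}, B' = {6, 8}
Claimed RHS: A' ∩ B' = ∅
Identity is INVALID: LHS = {3, 4, 5, 6, 8, 9} but the RHS claimed here equals ∅. The correct form is (A ∩ B)' = A' ∪ B'.

Identity is invalid: (A ∩ B)' = {3, 4, 5, 6, 8, 9} but A' ∩ B' = ∅. The correct De Morgan law is (A ∩ B)' = A' ∪ B'.


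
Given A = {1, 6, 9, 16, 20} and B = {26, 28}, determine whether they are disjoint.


Disjoint means A ∩ B = ∅.
A ∩ B = ∅
A ∩ B = ∅, so A and B are disjoint.

Yes, A and B are disjoint


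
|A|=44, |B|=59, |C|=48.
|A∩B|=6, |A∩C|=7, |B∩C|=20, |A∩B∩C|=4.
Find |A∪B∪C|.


|A∪B∪C| = |A|+|B|+|C| - |A∩B|-|A∩C|-|B∩C| + |A∩B∩C|
= 44+59+48 - 6-7-20 + 4
= 151 - 33 + 4
= 122

|A ∪ B ∪ C| = 122


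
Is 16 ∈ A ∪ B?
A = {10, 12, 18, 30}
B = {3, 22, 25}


A = {10, 12, 18, 30}, B = {3, 22, 25}
A ∪ B = all elements in A or B
A ∪ B = {3, 10, 12, 18, 22, 25, 30}
Checking if 16 ∈ A ∪ B
16 is not in A ∪ B → False

16 ∉ A ∪ B


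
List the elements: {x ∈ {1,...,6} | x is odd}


Checking each candidate:
Condition: odd numbers in {1,...,6}
Result = {1, 3, 5}

{1, 3, 5}


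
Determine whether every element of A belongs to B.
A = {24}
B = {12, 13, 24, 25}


A ⊆ B means every element of A is in B.
All elements of A are in B.
So A ⊆ B.

Yes, A ⊆ B


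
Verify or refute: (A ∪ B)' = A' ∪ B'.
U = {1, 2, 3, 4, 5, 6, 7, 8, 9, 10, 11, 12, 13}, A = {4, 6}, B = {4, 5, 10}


LHS: A ∪ B = {4, 5, 6, 10}
(A ∪ B)' = U \ (A ∪ B) = {1, 2, 3, 7, 8, 9, 11, 12, 13}
A' = {1, 2, 3, 5, 7, 8, 9, 10, 11, 12, 13}, B' = {1, 2, 3, 6, 7, 8, 9, 11, 12, 13}
Claimed RHS: A' ∪ B' = {1, 2, 3, 5, 6, 7, 8, 9, 10, 11, 12, 13}
Identity is INVALID: LHS = {1, 2, 3, 7, 8, 9, 11, 12, 13} but the RHS claimed here equals {1, 2, 3, 5, 6, 7, 8, 9, 10, 11, 12, 13}. The correct form is (A ∪ B)' = A' ∩ B'.

Identity is invalid: (A ∪ B)' = {1, 2, 3, 7, 8, 9, 11, 12, 13} but A' ∪ B' = {1, 2, 3, 5, 6, 7, 8, 9, 10, 11, 12, 13}. The correct De Morgan law is (A ∪ B)' = A' ∩ B'.


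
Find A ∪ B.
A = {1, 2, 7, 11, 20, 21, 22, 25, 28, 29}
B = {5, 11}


A ∪ B = all elements in A or B (or both)
A = {1, 2, 7, 11, 20, 21, 22, 25, 28, 29}
B = {5, 11}
A ∪ B = {1, 2, 5, 7, 11, 20, 21, 22, 25, 28, 29}

A ∪ B = {1, 2, 5, 7, 11, 20, 21, 22, 25, 28, 29}


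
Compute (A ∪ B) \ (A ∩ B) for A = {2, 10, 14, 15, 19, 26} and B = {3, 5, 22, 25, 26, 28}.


A △ B = (A \ B) ∪ (B \ A) = elements in exactly one of A or B
A \ B = {2, 10, 14, 15, 19}
B \ A = {3, 5, 22, 25, 28}
A △ B = {2, 3, 5, 10, 14, 15, 19, 22, 25, 28}

A △ B = {2, 3, 5, 10, 14, 15, 19, 22, 25, 28}


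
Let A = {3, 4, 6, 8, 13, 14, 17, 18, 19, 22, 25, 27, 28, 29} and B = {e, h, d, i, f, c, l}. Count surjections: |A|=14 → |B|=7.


n = |A| = 14, k = |B| = 7. Surjections via inclusion-exclusion:
S(n,k) = Σ(-1)^i × C(k,i) × (k-i)^n, i=0 to k
i=0: (-1)^0×C(7,0)×7^14 = 678223072849
i=1: (-1)^1×C(7,1)×6^14 = -548549148672
i=2: (-1)^2×C(7,2)×5^14 = 128173828125
i=3: (-1)^3×C(7,3)×4^14 = -9395240960
i=4: (-1)^4×C(7,4)×3^14 = 167403915
i=5: (-1)^5×C(7,5)×2^14 = -344064
i=6: (-1)^6×C(7,6)×1^14 = 7
i=7: (-1)^7×C(7,7)×0^14 = 0
Total = 248619571200

Number of surjections = 248619571200


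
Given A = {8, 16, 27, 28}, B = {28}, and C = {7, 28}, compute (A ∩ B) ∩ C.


A ∩ B = {28}
(A ∩ B) ∩ C = {28}

A ∩ B ∩ C = {28}


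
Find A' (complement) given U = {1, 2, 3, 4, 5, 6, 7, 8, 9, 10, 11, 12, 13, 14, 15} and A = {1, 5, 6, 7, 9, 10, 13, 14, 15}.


Aᶜ = U \ A = elements in U but not in A
U = {1, 2, 3, 4, 5, 6, 7, 8, 9, 10, 11, 12, 13, 14, 15}
A = {1, 5, 6, 7, 9, 10, 13, 14, 15}
Aᶜ = {2, 3, 4, 8, 11, 12}

Aᶜ = {2, 3, 4, 8, 11, 12}


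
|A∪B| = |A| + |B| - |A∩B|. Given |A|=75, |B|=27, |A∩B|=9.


|A ∪ B| = |A| + |B| - |A ∩ B|
= 75 + 27 - 9
= 93

|A ∪ B| = 93


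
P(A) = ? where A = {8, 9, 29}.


|A| = 3, so |P(A)| = 2^3 = 8
Enumerate subsets by cardinality (0 to 3):
∅, {8}, {9}, {29}, {8, 9}, {8, 29}, {9, 29}, {8, 9, 29}

P(A) has 8 subsets: ∅, {8}, {9}, {29}, {8, 9}, {8, 29}, {9, 29}, {8, 9, 29}


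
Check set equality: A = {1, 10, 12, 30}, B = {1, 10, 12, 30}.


Two sets are equal iff they have exactly the same elements.
A = {1, 10, 12, 30}
B = {1, 10, 12, 30}
Same elements → A = B

Yes, A = B


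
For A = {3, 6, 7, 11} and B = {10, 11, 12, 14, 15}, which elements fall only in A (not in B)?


A = {3, 6, 7, 11}
B = {10, 11, 12, 14, 15}
Region: only in A (not in B)
Elements: {3, 6, 7}

Elements only in A (not in B): {3, 6, 7}


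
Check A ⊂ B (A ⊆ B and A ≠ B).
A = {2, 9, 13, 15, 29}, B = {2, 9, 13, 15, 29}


A ⊂ B requires: A ⊆ B AND A ≠ B.
A ⊆ B? Yes
A = B? Yes
A = B, so A is not a PROPER subset.

No, A is not a proper subset of B


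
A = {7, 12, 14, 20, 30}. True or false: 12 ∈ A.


A = {7, 12, 14, 20, 30}
Checking if 12 is in A
12 is in A → True

12 ∈ A


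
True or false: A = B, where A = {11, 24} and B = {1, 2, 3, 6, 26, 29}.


Two sets are equal iff they have exactly the same elements.
A = {11, 24}
B = {1, 2, 3, 6, 26, 29}
Differences: {1, 2, 3, 6, 11, 24, 26, 29}
A ≠ B

No, A ≠ B


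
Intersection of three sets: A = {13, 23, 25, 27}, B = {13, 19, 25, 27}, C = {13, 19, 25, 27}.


A ∩ B = {13, 25, 27}
(A ∩ B) ∩ C = {13, 25, 27}

A ∩ B ∩ C = {13, 25, 27}


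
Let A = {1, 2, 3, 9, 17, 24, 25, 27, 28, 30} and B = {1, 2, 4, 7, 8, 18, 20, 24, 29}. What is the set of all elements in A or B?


A ∪ B = all elements in A or B (or both)
A = {1, 2, 3, 9, 17, 24, 25, 27, 28, 30}
B = {1, 2, 4, 7, 8, 18, 20, 24, 29}
A ∪ B = {1, 2, 3, 4, 7, 8, 9, 17, 18, 20, 24, 25, 27, 28, 29, 30}

A ∪ B = {1, 2, 3, 4, 7, 8, 9, 17, 18, 20, 24, 25, 27, 28, 29, 30}


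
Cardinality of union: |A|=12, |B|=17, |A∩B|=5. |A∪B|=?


|A ∪ B| = |A| + |B| - |A ∩ B|
= 12 + 17 - 5
= 24

|A ∪ B| = 24


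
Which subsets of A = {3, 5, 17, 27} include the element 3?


A subset of A contains 3 iff the remaining 3 elements form any subset of A \ {3}.
Count: 2^(n-1) = 2^3 = 8
Subsets containing 3: {3}, {3, 5}, {3, 17}, {3, 27}, {3, 5, 17}, {3, 5, 27}, {3, 17, 27}, {3, 5, 17, 27}

Subsets containing 3 (8 total): {3}, {3, 5}, {3, 17}, {3, 27}, {3, 5, 17}, {3, 5, 27}, {3, 17, 27}, {3, 5, 17, 27}


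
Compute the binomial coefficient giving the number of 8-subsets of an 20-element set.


C(n,k) = n! / (k!(n-k)!)
C(20,8) = 20! / (8!12!)
= 125970

C(20,8) = 125970


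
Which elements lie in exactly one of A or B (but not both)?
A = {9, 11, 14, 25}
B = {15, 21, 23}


A △ B = (A \ B) ∪ (B \ A) = elements in exactly one of A or B
A \ B = {9, 11, 14, 25}
B \ A = {15, 21, 23}
A △ B = {9, 11, 14, 15, 21, 23, 25}

A △ B = {9, 11, 14, 15, 21, 23, 25}


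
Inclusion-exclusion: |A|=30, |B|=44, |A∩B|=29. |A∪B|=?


|A ∪ B| = |A| + |B| - |A ∩ B|
= 30 + 44 - 29
= 45

|A ∪ B| = 45


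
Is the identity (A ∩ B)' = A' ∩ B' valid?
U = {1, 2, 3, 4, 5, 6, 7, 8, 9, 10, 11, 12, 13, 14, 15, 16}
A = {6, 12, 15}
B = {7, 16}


LHS: A ∩ B = ∅
(A ∩ B)' = U \ (A ∩ B) = {1, 2, 3, 4, 5, 6, 7, 8, 9, 10, 11, 12, 13, 14, 15, 16}
A' = {1, 2, 3, 4, 5, 7, 8, 9, 10, 11, 13, 14, 16}, B' = {1, 2, 3, 4, 5, 6, 8, 9, 10, 11, 12, 13, 14, 15}
Claimed RHS: A' ∩ B' = {1, 2, 3, 4, 5, 8, 9, 10, 11, 13, 14}
Identity is INVALID: LHS = {1, 2, 3, 4, 5, 6, 7, 8, 9, 10, 11, 12, 13, 14, 15, 16} but the RHS claimed here equals {1, 2, 3, 4, 5, 8, 9, 10, 11, 13, 14}. The correct form is (A ∩ B)' = A' ∪ B'.

Identity is invalid: (A ∩ B)' = {1, 2, 3, 4, 5, 6, 7, 8, 9, 10, 11, 12, 13, 14, 15, 16} but A' ∩ B' = {1, 2, 3, 4, 5, 8, 9, 10, 11, 13, 14}. The correct De Morgan law is (A ∩ B)' = A' ∪ B'.


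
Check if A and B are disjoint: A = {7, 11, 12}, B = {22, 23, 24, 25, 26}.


Disjoint means A ∩ B = ∅.
A ∩ B = ∅
A ∩ B = ∅, so A and B are disjoint.

Yes, A and B are disjoint


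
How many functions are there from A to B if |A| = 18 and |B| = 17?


Each of |A| = 18 inputs maps to any of |B| = 17 outputs.
# functions = |B|^|A| = 17^18
= 14063084452067724991009

Number of functions = 14063084452067724991009


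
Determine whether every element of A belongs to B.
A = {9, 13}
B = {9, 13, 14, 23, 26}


A ⊆ B means every element of A is in B.
All elements of A are in B.
So A ⊆ B.

Yes, A ⊆ B


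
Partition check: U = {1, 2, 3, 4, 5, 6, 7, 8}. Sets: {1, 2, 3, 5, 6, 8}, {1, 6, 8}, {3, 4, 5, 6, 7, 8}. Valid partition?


A partition requires: (1) non-empty parts, (2) pairwise disjoint, (3) union = U
Parts: {1, 2, 3, 5, 6, 8}, {1, 6, 8}, {3, 4, 5, 6, 7, 8}
Union of parts: {1, 2, 3, 4, 5, 6, 7, 8}
U = {1, 2, 3, 4, 5, 6, 7, 8}
All non-empty? True
Pairwise disjoint? False
Covers U? True

No, not a valid partition


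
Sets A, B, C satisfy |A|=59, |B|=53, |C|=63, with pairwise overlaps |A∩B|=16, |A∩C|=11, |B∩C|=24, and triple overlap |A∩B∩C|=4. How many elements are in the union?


|A∪B∪C| = |A|+|B|+|C| - |A∩B|-|A∩C|-|B∩C| + |A∩B∩C|
= 59+53+63 - 16-11-24 + 4
= 175 - 51 + 4
= 128

|A ∪ B ∪ C| = 128


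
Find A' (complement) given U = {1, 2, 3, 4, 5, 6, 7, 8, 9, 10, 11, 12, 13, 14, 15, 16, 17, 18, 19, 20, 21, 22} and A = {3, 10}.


Aᶜ = U \ A = elements in U but not in A
U = {1, 2, 3, 4, 5, 6, 7, 8, 9, 10, 11, 12, 13, 14, 15, 16, 17, 18, 19, 20, 21, 22}
A = {3, 10}
Aᶜ = {1, 2, 4, 5, 6, 7, 8, 9, 11, 12, 13, 14, 15, 16, 17, 18, 19, 20, 21, 22}

Aᶜ = {1, 2, 4, 5, 6, 7, 8, 9, 11, 12, 13, 14, 15, 16, 17, 18, 19, 20, 21, 22}


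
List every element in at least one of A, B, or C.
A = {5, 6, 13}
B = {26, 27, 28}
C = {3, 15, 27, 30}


A ∪ B = {5, 6, 13, 26, 27, 28}
(A ∪ B) ∪ C = {3, 5, 6, 13, 15, 26, 27, 28, 30}

A ∪ B ∪ C = {3, 5, 6, 13, 15, 26, 27, 28, 30}


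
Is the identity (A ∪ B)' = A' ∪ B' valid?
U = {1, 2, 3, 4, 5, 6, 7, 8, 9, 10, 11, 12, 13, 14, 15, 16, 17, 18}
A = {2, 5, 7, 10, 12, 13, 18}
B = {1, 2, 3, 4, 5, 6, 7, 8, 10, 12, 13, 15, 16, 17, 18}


LHS: A ∪ B = {1, 2, 3, 4, 5, 6, 7, 8, 10, 12, 13, 15, 16, 17, 18}
(A ∪ B)' = U \ (A ∪ B) = {9, 11, 14}
A' = {1, 3, 4, 6, 8, 9, 11, 14, 15, 16, 17}, B' = {9, 11, 14}
Claimed RHS: A' ∪ B' = {1, 3, 4, 6, 8, 9, 11, 14, 15, 16, 17}
Identity is INVALID: LHS = {9, 11, 14} but the RHS claimed here equals {1, 3, 4, 6, 8, 9, 11, 14, 15, 16, 17}. The correct form is (A ∪ B)' = A' ∩ B'.

Identity is invalid: (A ∪ B)' = {9, 11, 14} but A' ∪ B' = {1, 3, 4, 6, 8, 9, 11, 14, 15, 16, 17}. The correct De Morgan law is (A ∪ B)' = A' ∩ B'.


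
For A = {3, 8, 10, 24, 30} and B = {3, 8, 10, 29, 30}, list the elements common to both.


A ∩ B = elements in both A and B
A = {3, 8, 10, 24, 30}
B = {3, 8, 10, 29, 30}
A ∩ B = {3, 8, 10, 30}

A ∩ B = {3, 8, 10, 30}


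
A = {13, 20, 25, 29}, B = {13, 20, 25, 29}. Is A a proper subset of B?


A ⊂ B requires: A ⊆ B AND A ≠ B.
A ⊆ B? Yes
A = B? Yes
A = B, so A is not a PROPER subset.

No, A is not a proper subset of B


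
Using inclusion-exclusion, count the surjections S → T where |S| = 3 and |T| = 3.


n = |S| = 3, k = |T| = 3. Surjections via inclusion-exclusion:
S(n,k) = Σ(-1)^i × C(k,i) × (k-i)^n, i=0 to k
i=0: (-1)^0×C(3,0)×3^3 = 27
i=1: (-1)^1×C(3,1)×2^3 = -24
i=2: (-1)^2×C(3,2)×1^3 = 3
i=3: (-1)^3×C(3,3)×0^3 = 0
Total = 6

Number of surjections = 6


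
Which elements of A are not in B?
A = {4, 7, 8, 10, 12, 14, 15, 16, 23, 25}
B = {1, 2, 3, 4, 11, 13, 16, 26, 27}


A \ B = elements in A but not in B
A = {4, 7, 8, 10, 12, 14, 15, 16, 23, 25}
B = {1, 2, 3, 4, 11, 13, 16, 26, 27}
Remove from A any elements in B
A \ B = {7, 8, 10, 12, 14, 15, 23, 25}

A \ B = {7, 8, 10, 12, 14, 15, 23, 25}


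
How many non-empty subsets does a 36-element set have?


Total subsets = 2^n = 2^36 = 68719476736
Non-empty subsets exclude the empty set: 2^n - 1
= 68719476736 - 1
= 68719476735

Number of non-empty subsets = 68719476735


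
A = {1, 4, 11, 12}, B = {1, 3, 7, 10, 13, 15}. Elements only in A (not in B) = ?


A = {1, 4, 11, 12}
B = {1, 3, 7, 10, 13, 15}
Region: only in A (not in B)
Elements: {4, 11, 12}

Elements only in A (not in B): {4, 11, 12}


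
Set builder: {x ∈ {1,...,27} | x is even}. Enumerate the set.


Checking each candidate:
Condition: even numbers in {1,...,27}
Result = {2, 4, 6, 8, 10, 12, 14, 16, 18, 20, 22, 24, 26}

{2, 4, 6, 8, 10, 12, 14, 16, 18, 20, 22, 24, 26}


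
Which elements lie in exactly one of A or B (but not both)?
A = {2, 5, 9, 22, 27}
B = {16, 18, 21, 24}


A △ B = (A \ B) ∪ (B \ A) = elements in exactly one of A or B
A \ B = {2, 5, 9, 22, 27}
B \ A = {16, 18, 21, 24}
A △ B = {2, 5, 9, 16, 18, 21, 22, 24, 27}

A △ B = {2, 5, 9, 16, 18, 21, 22, 24, 27}


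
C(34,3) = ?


C(n,k) = n! / (k!(n-k)!)
C(34,3) = 34! / (3!31!)
= 5984

C(34,3) = 5984


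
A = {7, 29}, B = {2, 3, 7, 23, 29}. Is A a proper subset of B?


A ⊂ B requires: A ⊆ B AND A ≠ B.
A ⊆ B? Yes
A = B? No
A ⊂ B: Yes (A is a proper subset of B)

Yes, A ⊂ B


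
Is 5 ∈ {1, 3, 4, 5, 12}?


A = {1, 3, 4, 5, 12}
Checking if 5 is in A
5 is in A → True

5 ∈ A


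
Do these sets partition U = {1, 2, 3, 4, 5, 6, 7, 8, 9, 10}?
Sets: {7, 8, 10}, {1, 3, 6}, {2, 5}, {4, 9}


A partition requires: (1) non-empty parts, (2) pairwise disjoint, (3) union = U
Parts: {7, 8, 10}, {1, 3, 6}, {2, 5}, {4, 9}
Union of parts: {1, 2, 3, 4, 5, 6, 7, 8, 9, 10}
U = {1, 2, 3, 4, 5, 6, 7, 8, 9, 10}
All non-empty? True
Pairwise disjoint? True
Covers U? True

Yes, valid partition


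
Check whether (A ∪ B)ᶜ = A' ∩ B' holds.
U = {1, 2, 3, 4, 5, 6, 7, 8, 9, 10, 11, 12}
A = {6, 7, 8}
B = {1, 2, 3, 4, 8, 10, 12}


LHS: A ∪ B = {1, 2, 3, 4, 6, 7, 8, 10, 12}
(A ∪ B)' = U \ (A ∪ B) = {5, 9, 11}
A' = {1, 2, 3, 4, 5, 9, 10, 11, 12}, B' = {5, 6, 7, 9, 11}
Claimed RHS: A' ∩ B' = {5, 9, 11}
Identity is VALID: LHS = RHS = {5, 9, 11} ✓

Identity is valid. (A ∪ B)' = A' ∩ B' = {5, 9, 11}


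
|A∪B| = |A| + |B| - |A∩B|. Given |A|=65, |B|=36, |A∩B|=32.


|A ∪ B| = |A| + |B| - |A ∩ B|
= 65 + 36 - 32
= 69

|A ∪ B| = 69


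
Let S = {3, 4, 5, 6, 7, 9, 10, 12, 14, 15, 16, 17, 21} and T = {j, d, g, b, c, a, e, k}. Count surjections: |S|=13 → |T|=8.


n = |S| = 13, k = |T| = 8. Surjections via inclusion-exclusion:
S(n,k) = Σ(-1)^i × C(k,i) × (k-i)^n, i=0 to k
i=0: (-1)^0×C(8,0)×8^13 = 549755813888
i=1: (-1)^1×C(8,1)×7^13 = -775112083256
i=2: (-1)^2×C(8,2)×6^13 = 365699432448
i=3: (-1)^3×C(8,3)×5^13 = -68359375000
i=4: (-1)^4×C(8,4)×4^13 = 4697620480
i=5: (-1)^5×C(8,5)×3^13 = -89282088
i=6: (-1)^6×C(8,6)×2^13 = 229376
i=7: (-1)^7×C(8,7)×1^13 = -8
i=8: (-1)^8×C(8,8)×0^13 = 0
Total = 76592355840

Number of surjections = 76592355840


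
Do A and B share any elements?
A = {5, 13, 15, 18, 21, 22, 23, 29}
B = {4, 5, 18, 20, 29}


Disjoint means A ∩ B = ∅.
A ∩ B = {5, 18, 29}
A ∩ B ≠ ∅, so A and B are NOT disjoint.

Yes — A and B share the element(s) of A ∩ B = {5, 18, 29}, so they are not disjoint


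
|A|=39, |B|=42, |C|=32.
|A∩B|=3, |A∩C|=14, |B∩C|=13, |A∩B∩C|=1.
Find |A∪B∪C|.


|A∪B∪C| = |A|+|B|+|C| - |A∩B|-|A∩C|-|B∩C| + |A∩B∩C|
= 39+42+32 - 3-14-13 + 1
= 113 - 30 + 1
= 84

|A ∪ B ∪ C| = 84


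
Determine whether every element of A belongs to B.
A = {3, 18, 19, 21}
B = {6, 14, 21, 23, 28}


A ⊆ B means every element of A is in B.
Elements in A not in B: {3, 18, 19}
So A ⊄ B.

No, A ⊄ B


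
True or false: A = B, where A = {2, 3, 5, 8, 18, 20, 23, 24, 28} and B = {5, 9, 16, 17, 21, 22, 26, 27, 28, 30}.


Two sets are equal iff they have exactly the same elements.
A = {2, 3, 5, 8, 18, 20, 23, 24, 28}
B = {5, 9, 16, 17, 21, 22, 26, 27, 28, 30}
Differences: {2, 3, 8, 9, 16, 17, 18, 20, 21, 22, 23, 24, 26, 27, 30}
A ≠ B

No, A ≠ B


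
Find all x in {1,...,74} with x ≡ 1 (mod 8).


Checking each candidate:
Condition: x in {1,...,74} with x ≡ 1 (mod 8)
Result = {1, 9, 17, 25, 33, 41, 49, 57, 65, 73}

{1, 9, 17, 25, 33, 41, 49, 57, 65, 73}


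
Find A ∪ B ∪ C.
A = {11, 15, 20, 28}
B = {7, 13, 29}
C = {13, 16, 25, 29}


A ∪ B = {7, 11, 13, 15, 20, 28, 29}
(A ∪ B) ∪ C = {7, 11, 13, 15, 16, 20, 25, 28, 29}

A ∪ B ∪ C = {7, 11, 13, 15, 16, 20, 25, 28, 29}


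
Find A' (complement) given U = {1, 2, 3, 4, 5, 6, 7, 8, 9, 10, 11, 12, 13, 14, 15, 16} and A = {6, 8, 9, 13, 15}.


Aᶜ = U \ A = elements in U but not in A
U = {1, 2, 3, 4, 5, 6, 7, 8, 9, 10, 11, 12, 13, 14, 15, 16}
A = {6, 8, 9, 13, 15}
Aᶜ = {1, 2, 3, 4, 5, 7, 10, 11, 12, 14, 16}

Aᶜ = {1, 2, 3, 4, 5, 7, 10, 11, 12, 14, 16}


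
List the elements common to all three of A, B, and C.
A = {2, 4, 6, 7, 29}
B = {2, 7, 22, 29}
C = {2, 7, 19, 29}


A ∩ B = {2, 7, 29}
(A ∩ B) ∩ C = {2, 7, 29}

A ∩ B ∩ C = {2, 7, 29}


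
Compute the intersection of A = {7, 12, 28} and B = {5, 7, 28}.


A ∩ B = elements in both A and B
A = {7, 12, 28}
B = {5, 7, 28}
A ∩ B = {7, 28}

A ∩ B = {7, 28}


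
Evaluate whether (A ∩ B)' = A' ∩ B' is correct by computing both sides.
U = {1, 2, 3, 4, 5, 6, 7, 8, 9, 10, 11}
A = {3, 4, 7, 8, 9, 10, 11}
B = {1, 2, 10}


LHS: A ∩ B = {10}
(A ∩ B)' = U \ (A ∩ B) = {1, 2, 3, 4, 5, 6, 7, 8, 9, 11}
A' = {1, 2, 5, 6}, B' = {3, 4, 5, 6, 7, 8, 9, 11}
Claimed RHS: A' ∩ B' = {5, 6}
Identity is INVALID: LHS = {1, 2, 3, 4, 5, 6, 7, 8, 9, 11} but the RHS claimed here equals {5, 6}. The correct form is (A ∩ B)' = A' ∪ B'.

Identity is invalid: (A ∩ B)' = {1, 2, 3, 4, 5, 6, 7, 8, 9, 11} but A' ∩ B' = {5, 6}. The correct De Morgan law is (A ∩ B)' = A' ∪ B'.


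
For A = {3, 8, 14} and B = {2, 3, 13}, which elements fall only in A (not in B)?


A = {3, 8, 14}
B = {2, 3, 13}
Region: only in A (not in B)
Elements: {8, 14}

Elements only in A (not in B): {8, 14}


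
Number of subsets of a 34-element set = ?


Number of subsets = 2^n
= 2^34
= 17179869184

|P(A)| = 17179869184


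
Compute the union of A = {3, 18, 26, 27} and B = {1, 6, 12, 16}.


A ∪ B = all elements in A or B (or both)
A = {3, 18, 26, 27}
B = {1, 6, 12, 16}
A ∪ B = {1, 3, 6, 12, 16, 18, 26, 27}

A ∪ B = {1, 3, 6, 12, 16, 18, 26, 27}


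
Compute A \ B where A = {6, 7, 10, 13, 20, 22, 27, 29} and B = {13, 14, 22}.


A \ B = elements in A but not in B
A = {6, 7, 10, 13, 20, 22, 27, 29}
B = {13, 14, 22}
Remove from A any elements in B
A \ B = {6, 7, 10, 20, 27, 29}

A \ B = {6, 7, 10, 20, 27, 29}


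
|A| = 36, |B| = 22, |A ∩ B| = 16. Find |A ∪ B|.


|A ∪ B| = |A| + |B| - |A ∩ B|
= 36 + 22 - 16
= 42

|A ∪ B| = 42


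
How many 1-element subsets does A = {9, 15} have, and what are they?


|A| = 2, so A has C(2,1) = 2 subsets of size 1.
Enumerate by choosing 1 elements from A at a time:
{9}, {15}

1-element subsets (2 total): {9}, {15}


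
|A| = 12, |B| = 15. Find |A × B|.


|A × B| = |A| × |B|
= 12 × 15
= 180

|A × B| = 180


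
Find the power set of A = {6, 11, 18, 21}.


|A| = 4, so |P(A)| = 2^4 = 16
Enumerate subsets by cardinality (0 to 4):
∅, {6}, {11}, {18}, {21}, {6, 11}, {6, 18}, {6, 21}, {11, 18}, {11, 21}, {18, 21}, {6, 11, 18}, {6, 11, 21}, {6, 18, 21}, {11, 18, 21}, {6, 11, 18, 21}

P(A) has 16 subsets: ∅, {6}, {11}, {18}, {21}, {6, 11}, {6, 18}, {6, 21}, {11, 18}, {11, 21}, {18, 21}, {6, 11, 18}, {6, 11, 21}, {6, 18, 21}, {11, 18, 21}, {6, 11, 18, 21}


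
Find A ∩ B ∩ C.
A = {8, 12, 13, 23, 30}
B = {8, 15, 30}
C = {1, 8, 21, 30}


A ∩ B = {8, 30}
(A ∩ B) ∩ C = {8, 30}

A ∩ B ∩ C = {8, 30}


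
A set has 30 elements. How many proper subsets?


Total subsets = 2^n = 2^30 = 1073741824
Proper subsets exclude the set itself: 2^n - 1
= 1073741824 - 1
= 1073741823

Number of proper subsets = 1073741823


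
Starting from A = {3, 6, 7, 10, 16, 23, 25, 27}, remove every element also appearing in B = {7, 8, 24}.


A \ B = elements in A but not in B
A = {3, 6, 7, 10, 16, 23, 25, 27}
B = {7, 8, 24}
Remove from A any elements in B
A \ B = {3, 6, 10, 16, 23, 25, 27}

A \ B = {3, 6, 10, 16, 23, 25, 27}


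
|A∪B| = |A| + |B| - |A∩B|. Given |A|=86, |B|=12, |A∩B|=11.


|A ∪ B| = |A| + |B| - |A ∩ B|
= 86 + 12 - 11
= 87

|A ∪ B| = 87


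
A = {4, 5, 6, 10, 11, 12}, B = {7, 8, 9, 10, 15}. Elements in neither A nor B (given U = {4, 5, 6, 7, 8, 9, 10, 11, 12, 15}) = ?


A = {4, 5, 6, 10, 11, 12}
B = {7, 8, 9, 10, 15}
Region: in neither A nor B (given U = {4, 5, 6, 7, 8, 9, 10, 11, 12, 15})
Elements: ∅

Elements in neither A nor B (given U = {4, 5, 6, 7, 8, 9, 10, 11, 12, 15}): ∅


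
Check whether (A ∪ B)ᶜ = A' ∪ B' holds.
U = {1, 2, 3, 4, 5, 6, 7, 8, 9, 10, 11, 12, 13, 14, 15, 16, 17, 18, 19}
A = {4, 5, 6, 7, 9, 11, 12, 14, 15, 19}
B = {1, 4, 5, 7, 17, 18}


LHS: A ∪ B = {1, 4, 5, 6, 7, 9, 11, 12, 14, 15, 17, 18, 19}
(A ∪ B)' = U \ (A ∪ B) = {2, 3, 8, 10, 13, 16}
A' = {1, 2, 3, 8, 10, 13, 16, 17, 18}, B' = {2, 3, 6, 8, 9, 10, 11, 12, 13, 14, 15, 16, 19}
Claimed RHS: A' ∪ B' = {1, 2, 3, 6, 8, 9, 10, 11, 12, 13, 14, 15, 16, 17, 18, 19}
Identity is INVALID: LHS = {2, 3, 8, 10, 13, 16} but the RHS claimed here equals {1, 2, 3, 6, 8, 9, 10, 11, 12, 13, 14, 15, 16, 17, 18, 19}. The correct form is (A ∪ B)' = A' ∩ B'.

Identity is invalid: (A ∪ B)' = {2, 3, 8, 10, 13, 16} but A' ∪ B' = {1, 2, 3, 6, 8, 9, 10, 11, 12, 13, 14, 15, 16, 17, 18, 19}. The correct De Morgan law is (A ∪ B)' = A' ∩ B'.


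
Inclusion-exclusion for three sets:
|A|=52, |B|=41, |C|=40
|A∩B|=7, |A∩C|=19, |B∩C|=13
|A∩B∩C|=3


|A∪B∪C| = |A|+|B|+|C| - |A∩B|-|A∩C|-|B∩C| + |A∩B∩C|
= 52+41+40 - 7-19-13 + 3
= 133 - 39 + 3
= 97

|A ∪ B ∪ C| = 97


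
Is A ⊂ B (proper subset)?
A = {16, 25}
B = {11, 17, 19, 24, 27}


A ⊂ B requires: A ⊆ B AND A ≠ B.
A ⊆ B? No
A ⊄ B, so A is not a proper subset.

No, A is not a proper subset of B


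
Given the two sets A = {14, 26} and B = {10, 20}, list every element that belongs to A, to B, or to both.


A ∪ B = all elements in A or B (or both)
A = {14, 26}
B = {10, 20}
A ∪ B = {10, 14, 20, 26}

A ∪ B = {10, 14, 20, 26}


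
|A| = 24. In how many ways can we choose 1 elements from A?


C(n,k) = n! / (k!(n-k)!)
C(24,1) = 24! / (1!23!)
= 24

C(24,1) = 24


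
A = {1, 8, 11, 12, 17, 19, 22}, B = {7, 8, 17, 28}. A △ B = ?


A △ B = (A \ B) ∪ (B \ A) = elements in exactly one of A or B
A \ B = {1, 11, 12, 19, 22}
B \ A = {7, 28}
A △ B = {1, 7, 11, 12, 19, 22, 28}

A △ B = {1, 7, 11, 12, 19, 22, 28}


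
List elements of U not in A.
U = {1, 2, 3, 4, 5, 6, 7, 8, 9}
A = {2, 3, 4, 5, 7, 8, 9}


Aᶜ = U \ A = elements in U but not in A
U = {1, 2, 3, 4, 5, 6, 7, 8, 9}
A = {2, 3, 4, 5, 7, 8, 9}
Aᶜ = {1, 6}

Aᶜ = {1, 6}


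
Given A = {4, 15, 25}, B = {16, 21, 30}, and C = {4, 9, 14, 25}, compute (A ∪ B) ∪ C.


A ∪ B = {4, 15, 16, 21, 25, 30}
(A ∪ B) ∪ C = {4, 9, 14, 15, 16, 21, 25, 30}

A ∪ B ∪ C = {4, 9, 14, 15, 16, 21, 25, 30}


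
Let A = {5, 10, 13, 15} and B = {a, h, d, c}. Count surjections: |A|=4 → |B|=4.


n = |A| = 4, k = |B| = 4. Surjections via inclusion-exclusion:
S(n,k) = Σ(-1)^i × C(k,i) × (k-i)^n, i=0 to k
i=0: (-1)^0×C(4,0)×4^4 = 256
i=1: (-1)^1×C(4,1)×3^4 = -324
i=2: (-1)^2×C(4,2)×2^4 = 96
i=3: (-1)^3×C(4,3)×1^4 = -4
i=4: (-1)^4×C(4,4)×0^4 = 0
Total = 24

Number of surjections = 24


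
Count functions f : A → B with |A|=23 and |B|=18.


Each of |A| = 23 inputs maps to any of |B| = 18 outputs.
# functions = |B|^|A| = 18^23
= 74347713614021927913318776832

Number of functions = 74347713614021927913318776832


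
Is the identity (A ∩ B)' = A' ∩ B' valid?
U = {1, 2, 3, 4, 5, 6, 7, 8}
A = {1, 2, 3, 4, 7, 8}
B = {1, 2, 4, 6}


LHS: A ∩ B = {1, 2, 4}
(A ∩ B)' = U \ (A ∩ B) = {3, 5, 6, 7, 8}
A' = {5, 6}, B' = {3, 5, 7, 8}
Claimed RHS: A' ∩ B' = {5}
Identity is INVALID: LHS = {3, 5, 6, 7, 8} but the RHS claimed here equals {5}. The correct form is (A ∩ B)' = A' ∪ B'.

Identity is invalid: (A ∩ B)' = {3, 5, 6, 7, 8} but A' ∩ B' = {5}. The correct De Morgan law is (A ∩ B)' = A' ∪ B'.


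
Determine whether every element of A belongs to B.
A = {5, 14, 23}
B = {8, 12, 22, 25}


A ⊆ B means every element of A is in B.
Elements in A not in B: {5, 14, 23}
So A ⊄ B.

No, A ⊄ B


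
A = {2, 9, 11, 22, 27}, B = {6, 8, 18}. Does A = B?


Two sets are equal iff they have exactly the same elements.
A = {2, 9, 11, 22, 27}
B = {6, 8, 18}
Differences: {2, 6, 8, 9, 11, 18, 22, 27}
A ≠ B

No, A ≠ B


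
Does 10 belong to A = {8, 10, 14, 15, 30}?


A = {8, 10, 14, 15, 30}
Checking if 10 is in A
10 is in A → True

10 ∈ A


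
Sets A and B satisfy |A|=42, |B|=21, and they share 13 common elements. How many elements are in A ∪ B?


|A ∪ B| = |A| + |B| - |A ∩ B|
= 42 + 21 - 13
= 50

|A ∪ B| = 50


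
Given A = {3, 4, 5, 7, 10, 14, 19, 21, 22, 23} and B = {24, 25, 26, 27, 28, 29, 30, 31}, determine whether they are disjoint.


Disjoint means A ∩ B = ∅.
A ∩ B = ∅
A ∩ B = ∅, so A and B are disjoint.

Yes, A and B are disjoint


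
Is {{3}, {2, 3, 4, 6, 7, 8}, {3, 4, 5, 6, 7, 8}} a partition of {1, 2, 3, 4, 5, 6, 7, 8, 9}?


A partition requires: (1) non-empty parts, (2) pairwise disjoint, (3) union = U
Parts: {3}, {2, 3, 4, 6, 7, 8}, {3, 4, 5, 6, 7, 8}
Union of parts: {2, 3, 4, 5, 6, 7, 8}
U = {1, 2, 3, 4, 5, 6, 7, 8, 9}
All non-empty? True
Pairwise disjoint? False
Covers U? False

No, not a valid partition


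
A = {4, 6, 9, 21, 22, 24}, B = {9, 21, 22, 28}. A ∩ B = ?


A ∩ B = elements in both A and B
A = {4, 6, 9, 21, 22, 24}
B = {9, 21, 22, 28}
A ∩ B = {9, 21, 22}

A ∩ B = {9, 21, 22}


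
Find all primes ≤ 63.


Checking each candidate:
Condition: primes ≤ 63
Result = {2, 3, 5, 7, 11, 13, 17, 19, 23, 29, 31, 37, 41, 43, 47, 53, 59, 61}

{2, 3, 5, 7, 11, 13, 17, 19, 23, 29, 31, 37, 41, 43, 47, 53, 59, 61}


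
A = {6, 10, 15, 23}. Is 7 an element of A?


A = {6, 10, 15, 23}
Checking if 7 is in A
7 is not in A → False

7 ∉ A


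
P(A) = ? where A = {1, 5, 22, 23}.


|A| = 4, so |P(A)| = 2^4 = 16
Enumerate subsets by cardinality (0 to 4):
∅, {1}, {5}, {22}, {23}, {1, 5}, {1, 22}, {1, 23}, {5, 22}, {5, 23}, {22, 23}, {1, 5, 22}, {1, 5, 23}, {1, 22, 23}, {5, 22, 23}, {1, 5, 22, 23}

P(A) has 16 subsets: ∅, {1}, {5}, {22}, {23}, {1, 5}, {1, 22}, {1, 23}, {5, 22}, {5, 23}, {22, 23}, {1, 5, 22}, {1, 5, 23}, {1, 22, 23}, {5, 22, 23}, {1, 5, 22, 23}


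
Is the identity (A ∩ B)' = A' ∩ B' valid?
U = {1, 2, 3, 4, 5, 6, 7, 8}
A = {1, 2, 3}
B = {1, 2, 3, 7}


LHS: A ∩ B = {1, 2, 3}
(A ∩ B)' = U \ (A ∩ B) = {4, 5, 6, 7, 8}
A' = {4, 5, 6, 7, 8}, B' = {4, 5, 6, 8}
Claimed RHS: A' ∩ B' = {4, 5, 6, 8}
Identity is INVALID: LHS = {4, 5, 6, 7, 8} but the RHS claimed here equals {4, 5, 6, 8}. The correct form is (A ∩ B)' = A' ∪ B'.

Identity is invalid: (A ∩ B)' = {4, 5, 6, 7, 8} but A' ∩ B' = {4, 5, 6, 8}. The correct De Morgan law is (A ∩ B)' = A' ∪ B'.


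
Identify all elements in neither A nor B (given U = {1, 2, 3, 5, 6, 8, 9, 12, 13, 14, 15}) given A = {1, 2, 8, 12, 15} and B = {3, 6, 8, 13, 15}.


A = {1, 2, 8, 12, 15}
B = {3, 6, 8, 13, 15}
Region: in neither A nor B (given U = {1, 2, 3, 5, 6, 8, 9, 12, 13, 14, 15})
Elements: {5, 9, 14}

Elements in neither A nor B (given U = {1, 2, 3, 5, 6, 8, 9, 12, 13, 14, 15}): {5, 9, 14}


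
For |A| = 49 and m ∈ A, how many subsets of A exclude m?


Subsets of A avoiding m are subsets of A \ {m}, which has 48 elements.
Count = 2^(n-1) = 2^48
= 281474976710656

Number of subsets avoiding m = 281474976710656


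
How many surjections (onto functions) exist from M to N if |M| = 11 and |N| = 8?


n = |M| = 11, k = |N| = 8. Surjections via inclusion-exclusion:
S(n,k) = Σ(-1)^i × C(k,i) × (k-i)^n, i=0 to k
i=0: (-1)^0×C(8,0)×8^11 = 8589934592
i=1: (-1)^1×C(8,1)×7^11 = -15818613944
i=2: (-1)^2×C(8,2)×6^11 = 10158317568
i=3: (-1)^3×C(8,3)×5^11 = -2734375000
i=4: (-1)^4×C(8,4)×4^11 = 293601280
i=5: (-1)^5×C(8,5)×3^11 = -9920232
i=6: (-1)^6×C(8,6)×2^11 = 57344
i=7: (-1)^7×C(8,7)×1^11 = -8
i=8: (-1)^8×C(8,8)×0^11 = 0
Total = 479001600

Number of surjections = 479001600


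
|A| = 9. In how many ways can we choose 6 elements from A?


C(n,k) = n! / (k!(n-k)!)
C(9,6) = 9! / (6!3!)
= 84

C(9,6) = 84


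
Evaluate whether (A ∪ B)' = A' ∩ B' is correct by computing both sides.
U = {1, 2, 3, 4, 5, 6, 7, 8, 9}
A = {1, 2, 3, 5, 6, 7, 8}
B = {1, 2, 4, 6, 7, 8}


LHS: A ∪ B = {1, 2, 3, 4, 5, 6, 7, 8}
(A ∪ B)' = U \ (A ∪ B) = {9}
A' = {4, 9}, B' = {3, 5, 9}
Claimed RHS: A' ∩ B' = {9}
Identity is VALID: LHS = RHS = {9} ✓

Identity is valid. (A ∪ B)' = A' ∩ B' = {9}


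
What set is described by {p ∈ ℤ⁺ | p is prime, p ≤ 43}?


Checking each candidate:
Condition: primes ≤ 43
Result = {2, 3, 5, 7, 11, 13, 17, 19, 23, 29, 31, 37, 41, 43}

{2, 3, 5, 7, 11, 13, 17, 19, 23, 29, 31, 37, 41, 43}


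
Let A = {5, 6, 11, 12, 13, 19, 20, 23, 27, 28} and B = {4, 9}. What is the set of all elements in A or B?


A ∪ B = all elements in A or B (or both)
A = {5, 6, 11, 12, 13, 19, 20, 23, 27, 28}
B = {4, 9}
A ∪ B = {4, 5, 6, 9, 11, 12, 13, 19, 20, 23, 27, 28}

A ∪ B = {4, 5, 6, 9, 11, 12, 13, 19, 20, 23, 27, 28}


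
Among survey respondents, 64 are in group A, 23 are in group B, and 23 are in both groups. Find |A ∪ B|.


|A ∪ B| = |A| + |B| - |A ∩ B|
= 64 + 23 - 23
= 64

|A ∪ B| = 64


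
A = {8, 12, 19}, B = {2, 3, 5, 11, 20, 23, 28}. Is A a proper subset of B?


A ⊂ B requires: A ⊆ B AND A ≠ B.
A ⊆ B? No
A ⊄ B, so A is not a proper subset.

No, A is not a proper subset of B


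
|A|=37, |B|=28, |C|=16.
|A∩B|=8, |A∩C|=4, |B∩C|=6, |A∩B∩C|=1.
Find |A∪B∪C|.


|A∪B∪C| = |A|+|B|+|C| - |A∩B|-|A∩C|-|B∩C| + |A∩B∩C|
= 37+28+16 - 8-4-6 + 1
= 81 - 18 + 1
= 64

|A ∪ B ∪ C| = 64


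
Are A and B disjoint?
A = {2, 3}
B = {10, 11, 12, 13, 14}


Disjoint means A ∩ B = ∅.
A ∩ B = ∅
A ∩ B = ∅, so A and B are disjoint.

Yes, A and B are disjoint


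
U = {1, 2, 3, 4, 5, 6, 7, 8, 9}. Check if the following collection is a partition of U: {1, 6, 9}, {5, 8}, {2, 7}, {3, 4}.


A partition requires: (1) non-empty parts, (2) pairwise disjoint, (3) union = U
Parts: {1, 6, 9}, {5, 8}, {2, 7}, {3, 4}
Union of parts: {1, 2, 3, 4, 5, 6, 7, 8, 9}
U = {1, 2, 3, 4, 5, 6, 7, 8, 9}
All non-empty? True
Pairwise disjoint? True
Covers U? True

Yes, valid partition


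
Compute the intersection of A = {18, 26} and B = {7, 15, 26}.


A ∩ B = elements in both A and B
A = {18, 26}
B = {7, 15, 26}
A ∩ B = {26}

A ∩ B = {26}


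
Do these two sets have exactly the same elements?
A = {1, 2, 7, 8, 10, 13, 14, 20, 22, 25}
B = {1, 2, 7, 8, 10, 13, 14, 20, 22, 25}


Two sets are equal iff they have exactly the same elements.
A = {1, 2, 7, 8, 10, 13, 14, 20, 22, 25}
B = {1, 2, 7, 8, 10, 13, 14, 20, 22, 25}
Same elements → A = B

Yes, A = B


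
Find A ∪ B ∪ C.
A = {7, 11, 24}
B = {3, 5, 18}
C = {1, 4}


A ∪ B = {3, 5, 7, 11, 18, 24}
(A ∪ B) ∪ C = {1, 3, 4, 5, 7, 11, 18, 24}

A ∪ B ∪ C = {1, 3, 4, 5, 7, 11, 18, 24}


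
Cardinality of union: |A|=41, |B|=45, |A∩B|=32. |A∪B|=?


|A ∪ B| = |A| + |B| - |A ∩ B|
= 41 + 45 - 32
= 54

|A ∪ B| = 54


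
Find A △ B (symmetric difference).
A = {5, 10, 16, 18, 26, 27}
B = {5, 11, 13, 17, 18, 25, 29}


A △ B = (A \ B) ∪ (B \ A) = elements in exactly one of A or B
A \ B = {10, 16, 26, 27}
B \ A = {11, 13, 17, 25, 29}
A △ B = {10, 11, 13, 16, 17, 25, 26, 27, 29}

A △ B = {10, 11, 13, 16, 17, 25, 26, 27, 29}


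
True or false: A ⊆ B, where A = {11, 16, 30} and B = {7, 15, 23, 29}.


A ⊆ B means every element of A is in B.
Elements in A not in B: {11, 16, 30}
So A ⊄ B.

No, A ⊄ B


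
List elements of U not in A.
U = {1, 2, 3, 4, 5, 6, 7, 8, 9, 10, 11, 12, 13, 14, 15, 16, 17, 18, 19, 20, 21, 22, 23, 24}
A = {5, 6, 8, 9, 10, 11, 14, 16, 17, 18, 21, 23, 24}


Aᶜ = U \ A = elements in U but not in A
U = {1, 2, 3, 4, 5, 6, 7, 8, 9, 10, 11, 12, 13, 14, 15, 16, 17, 18, 19, 20, 21, 22, 23, 24}
A = {5, 6, 8, 9, 10, 11, 14, 16, 17, 18, 21, 23, 24}
Aᶜ = {1, 2, 3, 4, 7, 12, 13, 15, 19, 20, 22}

Aᶜ = {1, 2, 3, 4, 7, 12, 13, 15, 19, 20, 22}


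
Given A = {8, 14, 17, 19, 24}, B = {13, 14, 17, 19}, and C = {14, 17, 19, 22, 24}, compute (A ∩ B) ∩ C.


A ∩ B = {14, 17, 19}
(A ∩ B) ∩ C = {14, 17, 19}

A ∩ B ∩ C = {14, 17, 19}


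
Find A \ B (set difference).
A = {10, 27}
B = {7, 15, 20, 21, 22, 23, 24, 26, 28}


A \ B = elements in A but not in B
A = {10, 27}
B = {7, 15, 20, 21, 22, 23, 24, 26, 28}
Remove from A any elements in B
A \ B = {10, 27}

A \ B = {10, 27}


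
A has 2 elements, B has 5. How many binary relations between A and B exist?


A relation from A to B is any subset of A × B.
|A × B| = 2 × 5 = 10
# relations = 2^|A × B| = 2^10 = 1024

Number of relations = 1024


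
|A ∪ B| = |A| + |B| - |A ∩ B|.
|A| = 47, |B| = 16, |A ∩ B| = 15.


|A ∪ B| = |A| + |B| - |A ∩ B|
= 47 + 16 - 15
= 48

|A ∪ B| = 48


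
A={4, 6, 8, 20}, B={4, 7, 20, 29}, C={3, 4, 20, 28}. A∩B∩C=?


A ∩ B = {4, 20}
(A ∩ B) ∩ C = {4, 20}

A ∩ B ∩ C = {4, 20}


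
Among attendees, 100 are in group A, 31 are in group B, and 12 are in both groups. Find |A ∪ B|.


|A ∪ B| = |A| + |B| - |A ∩ B|
= 100 + 31 - 12
= 119

|A ∪ B| = 119


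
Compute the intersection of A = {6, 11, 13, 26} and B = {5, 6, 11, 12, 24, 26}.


A ∩ B = elements in both A and B
A = {6, 11, 13, 26}
B = {5, 6, 11, 12, 24, 26}
A ∩ B = {6, 11, 26}

A ∩ B = {6, 11, 26}


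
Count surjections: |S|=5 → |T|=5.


n = |S| = 5, k = |T| = 5. Surjections via inclusion-exclusion:
S(n,k) = Σ(-1)^i × C(k,i) × (k-i)^n, i=0 to k
i=0: (-1)^0×C(5,0)×5^5 = 3125
i=1: (-1)^1×C(5,1)×4^5 = -5120
i=2: (-1)^2×C(5,2)×3^5 = 2430
i=3: (-1)^3×C(5,3)×2^5 = -320
i=4: (-1)^4×C(5,4)×1^5 = 5
i=5: (-1)^5×C(5,5)×0^5 = 0
Total = 120

Number of surjections = 120


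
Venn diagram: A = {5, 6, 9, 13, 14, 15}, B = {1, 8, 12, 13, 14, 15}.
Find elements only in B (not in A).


A = {5, 6, 9, 13, 14, 15}
B = {1, 8, 12, 13, 14, 15}
Region: only in B (not in A)
Elements: {1, 8, 12}

Elements only in B (not in A): {1, 8, 12}


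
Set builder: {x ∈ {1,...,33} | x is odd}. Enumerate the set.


Checking each candidate:
Condition: odd numbers in {1,...,33}
Result = {1, 3, 5, 7, 9, 11, 13, 15, 17, 19, 21, 23, 25, 27, 29, 31, 33}

{1, 3, 5, 7, 9, 11, 13, 15, 17, 19, 21, 23, 25, 27, 29, 31, 33}


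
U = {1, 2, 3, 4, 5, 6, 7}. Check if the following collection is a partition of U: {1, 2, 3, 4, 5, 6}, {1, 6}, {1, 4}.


A partition requires: (1) non-empty parts, (2) pairwise disjoint, (3) union = U
Parts: {1, 2, 3, 4, 5, 6}, {1, 6}, {1, 4}
Union of parts: {1, 2, 3, 4, 5, 6}
U = {1, 2, 3, 4, 5, 6, 7}
All non-empty? True
Pairwise disjoint? False
Covers U? False

No, not a valid partition


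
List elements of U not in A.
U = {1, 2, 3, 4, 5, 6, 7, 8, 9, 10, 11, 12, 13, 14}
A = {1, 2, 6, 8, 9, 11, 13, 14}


Aᶜ = U \ A = elements in U but not in A
U = {1, 2, 3, 4, 5, 6, 7, 8, 9, 10, 11, 12, 13, 14}
A = {1, 2, 6, 8, 9, 11, 13, 14}
Aᶜ = {3, 4, 5, 7, 10, 12}

Aᶜ = {3, 4, 5, 7, 10, 12}


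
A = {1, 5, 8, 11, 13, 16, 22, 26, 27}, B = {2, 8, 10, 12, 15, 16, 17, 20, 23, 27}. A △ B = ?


A △ B = (A \ B) ∪ (B \ A) = elements in exactly one of A or B
A \ B = {1, 5, 11, 13, 22, 26}
B \ A = {2, 10, 12, 15, 17, 20, 23}
A △ B = {1, 2, 5, 10, 11, 12, 13, 15, 17, 20, 22, 23, 26}

A △ B = {1, 2, 5, 10, 11, 12, 13, 15, 17, 20, 22, 23, 26}


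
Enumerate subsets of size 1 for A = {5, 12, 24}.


|A| = 3, so A has C(3,1) = 3 subsets of size 1.
Enumerate by choosing 1 elements from A at a time:
{5}, {12}, {24}

1-element subsets (3 total): {5}, {12}, {24}


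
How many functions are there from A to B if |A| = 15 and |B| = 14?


Each of |A| = 15 inputs maps to any of |B| = 14 outputs.
# functions = |B|^|A| = 14^15
= 155568095557812224

Number of functions = 155568095557812224


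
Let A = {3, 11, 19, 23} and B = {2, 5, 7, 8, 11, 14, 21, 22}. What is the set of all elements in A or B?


A ∪ B = all elements in A or B (or both)
A = {3, 11, 19, 23}
B = {2, 5, 7, 8, 11, 14, 21, 22}
A ∪ B = {2, 3, 5, 7, 8, 11, 14, 19, 21, 22, 23}

A ∪ B = {2, 3, 5, 7, 8, 11, 14, 19, 21, 22, 23}


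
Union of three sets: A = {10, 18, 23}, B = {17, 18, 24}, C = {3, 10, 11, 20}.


A ∪ B = {10, 17, 18, 23, 24}
(A ∪ B) ∪ C = {3, 10, 11, 17, 18, 20, 23, 24}

A ∪ B ∪ C = {3, 10, 11, 17, 18, 20, 23, 24}


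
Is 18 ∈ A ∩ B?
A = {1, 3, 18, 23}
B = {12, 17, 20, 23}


A = {1, 3, 18, 23}, B = {12, 17, 20, 23}
A ∩ B = elements in both A and B
A ∩ B = {23}
Checking if 18 ∈ A ∩ B
18 is not in A ∩ B → False

18 ∉ A ∩ B


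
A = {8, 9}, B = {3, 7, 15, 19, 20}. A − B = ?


A \ B = elements in A but not in B
A = {8, 9}
B = {3, 7, 15, 19, 20}
Remove from A any elements in B
A \ B = {8, 9}

A \ B = {8, 9}


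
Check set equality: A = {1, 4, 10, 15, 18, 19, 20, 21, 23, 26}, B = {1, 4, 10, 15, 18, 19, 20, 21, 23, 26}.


Two sets are equal iff they have exactly the same elements.
A = {1, 4, 10, 15, 18, 19, 20, 21, 23, 26}
B = {1, 4, 10, 15, 18, 19, 20, 21, 23, 26}
Same elements → A = B

Yes, A = B


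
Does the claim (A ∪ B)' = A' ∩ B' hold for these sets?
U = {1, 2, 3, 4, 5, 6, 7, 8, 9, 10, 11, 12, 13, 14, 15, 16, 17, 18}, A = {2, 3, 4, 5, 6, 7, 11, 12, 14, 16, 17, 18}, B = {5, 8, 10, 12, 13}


LHS: A ∪ B = {2, 3, 4, 5, 6, 7, 8, 10, 11, 12, 13, 14, 16, 17, 18}
(A ∪ B)' = U \ (A ∪ B) = {1, 9, 15}
A' = {1, 8, 9, 10, 13, 15}, B' = {1, 2, 3, 4, 6, 7, 9, 11, 14, 15, 16, 17, 18}
Claimed RHS: A' ∩ B' = {1, 9, 15}
Identity is VALID: LHS = RHS = {1, 9, 15} ✓

Identity is valid. (A ∪ B)' = A' ∩ B' = {1, 9, 15}
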